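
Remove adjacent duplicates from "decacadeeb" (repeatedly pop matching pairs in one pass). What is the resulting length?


Input: decacadeeb
Stack-based adjacent duplicate removal:
  Read 'd': push. Stack: d
  Read 'e': push. Stack: de
  Read 'c': push. Stack: dec
  Read 'a': push. Stack: deca
  Read 'c': push. Stack: decac
  Read 'a': push. Stack: decaca
  Read 'd': push. Stack: decacad
  Read 'e': push. Stack: decacade
  Read 'e': matches stack top 'e' => pop. Stack: decacad
  Read 'b': push. Stack: decacadb
Final stack: "decacadb" (length 8)

8


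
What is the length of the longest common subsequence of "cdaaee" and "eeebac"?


LCS of "cdaaee" and "eeebac"
DP table:
           e    e    e    b    a    c
      0    0    0    0    0    0    0
  c   0    0    0    0    0    0    1
  d   0    0    0    0    0    0    1
  a   0    0    0    0    0    1    1
  a   0    0    0    0    0    1    1
  e   0    1    1    1    1    1    1
  e   0    1    2    2    2    2    2
LCS length = dp[6][6] = 2

2


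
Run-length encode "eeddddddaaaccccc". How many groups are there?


Input: eeddddddaaaccccc
Scanning for consecutive runs:
  Group 1: 'e' x 2 (positions 0-1)
  Group 2: 'd' x 6 (positions 2-7)
  Group 3: 'a' x 3 (positions 8-10)
  Group 4: 'c' x 5 (positions 11-15)
Total groups: 4

4


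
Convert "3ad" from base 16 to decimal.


Input: "3ad" in base 16
Positional expansion:
  Digit '3' (value 3) x 16^2 = 768
  Digit 'a' (value 10) x 16^1 = 160
  Digit 'd' (value 13) x 16^0 = 13
Sum = 941

941


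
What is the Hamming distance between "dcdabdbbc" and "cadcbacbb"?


Comparing "dcdabdbbc" and "cadcbacbb" position by position:
  Position 0: 'd' vs 'c' => differ
  Position 1: 'c' vs 'a' => differ
  Position 2: 'd' vs 'd' => same
  Position 3: 'a' vs 'c' => differ
  Position 4: 'b' vs 'b' => same
  Position 5: 'd' vs 'a' => differ
  Position 6: 'b' vs 'c' => differ
  Position 7: 'b' vs 'b' => same
  Position 8: 'c' vs 'b' => differ
Total differences (Hamming distance): 6

6


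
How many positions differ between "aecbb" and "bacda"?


Comparing "aecbb" and "bacda" position by position:
  Position 0: 'a' vs 'b' => DIFFER
  Position 1: 'e' vs 'a' => DIFFER
  Position 2: 'c' vs 'c' => same
  Position 3: 'b' vs 'd' => DIFFER
  Position 4: 'b' vs 'a' => DIFFER
Positions that differ: 4

4


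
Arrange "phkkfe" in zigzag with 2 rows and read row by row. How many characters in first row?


Zigzag "phkkfe" into 2 rows:
Placing characters:
  'p' => row 0
  'h' => row 1
  'k' => row 0
  'k' => row 1
  'f' => row 0
  'e' => row 1
Rows:
  Row 0: "pkf"
  Row 1: "hke"
First row length: 3

3


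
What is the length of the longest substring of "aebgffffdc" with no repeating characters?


Input: "aebgffffdc"
Sliding window (track last position of each char):
  Position 0 ('a'): window [0,0] length 1 -- new best
  Position 1 ('e'): window [0,1] length 2 -- new best
  Position 2 ('b'): window [0,2] length 3 -- new best
  Position 3 ('g'): window [0,3] length 4 -- new best
  Position 4 ('f'): window [0,4] length 5 -- new best
  Position 5 ('f'): repeat (last at 4), move window start to 5
  Position 5 ('f'): window [5,5] length 1
  Position 6 ('f'): repeat (last at 5), move window start to 6
  Position 6 ('f'): window [6,6] length 1
  Position 7 ('f'): repeat (last at 6), move window start to 7
  Position 7 ('f'): window [7,7] length 1
  Position 8 ('d'): window [7,8] length 2
  Position 9 ('c'): window [7,9] length 3
Longest substring with no repeats: "aebgf" with length 5

5


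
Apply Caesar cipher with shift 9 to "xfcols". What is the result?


Caesar cipher: shift "xfcols" by 9
  'x' (pos 23) + 9 = pos 6 = 'g'
  'f' (pos 5) + 9 = pos 14 = 'o'
  'c' (pos 2) + 9 = pos 11 = 'l'
  'o' (pos 14) + 9 = pos 23 = 'x'
  'l' (pos 11) + 9 = pos 20 = 'u'
  's' (pos 18) + 9 = pos 1 = 'b'
Result: golxub

golxub


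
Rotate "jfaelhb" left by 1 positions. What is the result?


Input: "jfaelhb", rotate left by 1
First 1 characters: "j"
Remaining characters: "faelhb"
Concatenate remaining + first: "faelhb" + "j" = "faelhbj"

faelhbj


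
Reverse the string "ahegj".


Input: ahegj
Reading characters right to left:
  Position 4: 'j'
  Position 3: 'g'
  Position 2: 'e'
  Position 1: 'h'
  Position 0: 'a'
Reversed: jgeha

jgeha


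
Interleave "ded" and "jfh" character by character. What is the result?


Interleaving "ded" and "jfh":
  Position 0: 'd' from first, 'j' from second => "dj"
  Position 1: 'e' from first, 'f' from second => "ef"
  Position 2: 'd' from first, 'h' from second => "dh"
Result: djefdh

djefdh


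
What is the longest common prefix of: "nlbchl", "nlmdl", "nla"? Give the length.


Words: nlbchl, nlmdl, nla
  Position 0: all 'n' => match
  Position 1: all 'l' => match
  Position 2: ('b', 'm', 'a') => mismatch, stop
LCP = "nl" (length 2)

2


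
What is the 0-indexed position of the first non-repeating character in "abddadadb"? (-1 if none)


Input: abddadadb
Character frequencies:
  'a': 3
  'b': 2
  'd': 4
Scanning left to right for freq == 1:
  Position 0 ('a'): freq=3, skip
  Position 1 ('b'): freq=2, skip
  Position 2 ('d'): freq=4, skip
  Position 3 ('d'): freq=4, skip
  Position 4 ('a'): freq=3, skip
  Position 5 ('d'): freq=4, skip
  Position 6 ('a'): freq=3, skip
  Position 7 ('d'): freq=4, skip
  Position 8 ('b'): freq=2, skip
  No unique character found => answer = -1

-1


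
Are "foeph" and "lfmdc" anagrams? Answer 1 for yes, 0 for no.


Strings: "foeph", "lfmdc"
Sorted first:  efhop
Sorted second: cdflm
Differ at position 0: 'e' vs 'c' => not anagrams

0


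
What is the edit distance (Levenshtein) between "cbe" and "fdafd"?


Computing edit distance: "cbe" -> "fdafd"
DP table:
           f    d    a    f    d
      0    1    2    3    4    5
  c   1    1    2    3    4    5
  b   2    2    2    3    4    5
  e   3    3    3    3    4    5
Edit distance = dp[3][5] = 5

5


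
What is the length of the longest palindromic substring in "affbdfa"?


Input: "affbdfa"
Checking substrings for palindromes:
  [1:3] "ff" (len 2) => palindrome
Longest palindromic substring: "ff" with length 2

2


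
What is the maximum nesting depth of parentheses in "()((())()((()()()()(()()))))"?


Input: "()((())()((()()()()(()()))))"
Tracking depth:
  Position 0 '(': depth becomes 1
  Position 1 ')': depth becomes 0
  Position 2 '(': depth becomes 1
  Position 3 '(': depth becomes 2
  Position 4 '(': depth becomes 3
  Position 5 ')': depth becomes 2
  Position 6 ')': depth becomes 1
  Position 7 '(': depth becomes 2
  Position 8 ')': depth becomes 1
  Position 9 '(': depth becomes 2
  Position 10 '(': depth becomes 3
  Position 11 '(': depth becomes 4
  Position 12 ')': depth becomes 3
  Position 13 '(': depth becomes 4
  Position 14 ')': depth becomes 3
  Position 15 '(': depth becomes 4
  Position 16 ')': depth becomes 3
  Position 17 '(': depth becomes 4
  Position 18 ')': depth becomes 3
  Position 19 '(': depth becomes 4
  Position 20 '(': depth becomes 5
  Position 21 ')': depth becomes 4
  Position 22 '(': depth becomes 5
  Position 23 ')': depth becomes 4
  Position 24 ')': depth becomes 3
  Position 25 ')': depth becomes 2
  Position 26 ')': depth becomes 1
  Position 27 ')': depth becomes 0
Maximum depth reached: 5

5


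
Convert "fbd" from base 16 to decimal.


Input: "fbd" in base 16
Positional expansion:
  Digit 'f' (value 15) x 16^2 = 3840
  Digit 'b' (value 11) x 16^1 = 176
  Digit 'd' (value 13) x 16^0 = 13
Sum = 4029

4029


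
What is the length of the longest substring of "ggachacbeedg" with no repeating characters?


Input: "ggachacbeedg"
Sliding window (track last position of each char):
  Position 0 ('g'): window [0,0] length 1 -- new best
  Position 1 ('g'): repeat (last at 0), move window start to 1
  Position 1 ('g'): window [1,1] length 1
  Position 2 ('a'): window [1,2] length 2 -- new best
  Position 3 ('c'): window [1,3] length 3 -- new best
  Position 4 ('h'): window [1,4] length 4 -- new best
  Position 5 ('a'): repeat (last at 2), move window start to 3
  Position 5 ('a'): window [3,5] length 3
  Position 6 ('c'): repeat (last at 3), move window start to 4
  Position 6 ('c'): window [4,6] length 3
  Position 7 ('b'): window [4,7] length 4
  Position 8 ('e'): window [4,8] length 5 -- new best
  Position 9 ('e'): repeat (last at 8), move window start to 9
  Position 9 ('e'): window [9,9] length 1
  Position 10 ('d'): window [9,10] length 2
  Position 11 ('g'): window [9,11] length 3
Longest substring with no repeats: "hacbe" with length 5

5


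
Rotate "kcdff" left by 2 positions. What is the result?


Input: "kcdff", rotate left by 2
First 2 characters: "kc"
Remaining characters: "dff"
Concatenate remaining + first: "dff" + "kc" = "dffkc"

dffkc


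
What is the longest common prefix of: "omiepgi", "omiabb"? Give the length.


Words: omiepgi, omiabb
  Position 0: all 'o' => match
  Position 1: all 'm' => match
  Position 2: all 'i' => match
  Position 3: ('e', 'a') => mismatch, stop
LCP = "omi" (length 3)

3


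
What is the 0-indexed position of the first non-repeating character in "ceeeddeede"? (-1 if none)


Input: ceeeddeede
Character frequencies:
  'c': 1
  'd': 3
  'e': 6
Scanning left to right for freq == 1:
  Position 0 ('c'): unique! => answer = 0

0


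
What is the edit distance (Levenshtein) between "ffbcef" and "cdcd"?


Computing edit distance: "ffbcef" -> "cdcd"
DP table:
           c    d    c    d
      0    1    2    3    4
  f   1    1    2    3    4
  f   2    2    2    3    4
  b   3    3    3    3    4
  c   4    3    4    3    4
  e   5    4    4    4    4
  f   6    5    5    5    5
Edit distance = dp[6][4] = 5

5


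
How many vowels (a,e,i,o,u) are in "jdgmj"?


Input: jdgmj
Checking each character:
  'j' at position 0: consonant
  'd' at position 1: consonant
  'g' at position 2: consonant
  'm' at position 3: consonant
  'j' at position 4: consonant
Total vowels: 0

0


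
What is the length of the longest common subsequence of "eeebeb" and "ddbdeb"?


LCS of "eeebeb" and "ddbdeb"
DP table:
           d    d    b    d    e    b
      0    0    0    0    0    0    0
  e   0    0    0    0    0    1    1
  e   0    0    0    0    0    1    1
  e   0    0    0    0    0    1    1
  b   0    0    0    1    1    1    2
  e   0    0    0    1    1    2    2
  b   0    0    0    1    1    2    3
LCS length = dp[6][6] = 3

3


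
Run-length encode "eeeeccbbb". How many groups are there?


Input: eeeeccbbb
Scanning for consecutive runs:
  Group 1: 'e' x 4 (positions 0-3)
  Group 2: 'c' x 2 (positions 4-5)
  Group 3: 'b' x 3 (positions 6-8)
Total groups: 3

3


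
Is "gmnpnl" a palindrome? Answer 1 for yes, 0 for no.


Input: gmnpnl
Reversed: lnpnmg
  Compare pos 0 ('g') with pos 5 ('l'): MISMATCH
  Compare pos 1 ('m') with pos 4 ('n'): MISMATCH
  Compare pos 2 ('n') with pos 3 ('p'): MISMATCH
Result: not a palindrome

0


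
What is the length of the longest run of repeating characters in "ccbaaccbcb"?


Input: "ccbaaccbcb"
Scanning for longest run:
  Position 1 ('c'): continues run of 'c', length=2
  Position 2 ('b'): new char, reset run to 1
  Position 3 ('a'): new char, reset run to 1
  Position 4 ('a'): continues run of 'a', length=2
  Position 5 ('c'): new char, reset run to 1
  Position 6 ('c'): continues run of 'c', length=2
  Position 7 ('b'): new char, reset run to 1
  Position 8 ('c'): new char, reset run to 1
  Position 9 ('b'): new char, reset run to 1
Longest run: 'c' with length 2

2


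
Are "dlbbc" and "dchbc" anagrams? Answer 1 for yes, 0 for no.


Strings: "dlbbc", "dchbc"
Sorted first:  bbcdl
Sorted second: bccdh
Differ at position 1: 'b' vs 'c' => not anagrams

0


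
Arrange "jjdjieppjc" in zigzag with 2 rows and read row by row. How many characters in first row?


Zigzag "jjdjieppjc" into 2 rows:
Placing characters:
  'j' => row 0
  'j' => row 1
  'd' => row 0
  'j' => row 1
  'i' => row 0
  'e' => row 1
  'p' => row 0
  'p' => row 1
  'j' => row 0
  'c' => row 1
Rows:
  Row 0: "jdipj"
  Row 1: "jjepc"
First row length: 5

5


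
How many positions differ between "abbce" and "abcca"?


Comparing "abbce" and "abcca" position by position:
  Position 0: 'a' vs 'a' => same
  Position 1: 'b' vs 'b' => same
  Position 2: 'b' vs 'c' => DIFFER
  Position 3: 'c' vs 'c' => same
  Position 4: 'e' vs 'a' => DIFFER
Positions that differ: 2

2


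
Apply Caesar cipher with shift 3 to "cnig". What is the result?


Caesar cipher: shift "cnig" by 3
  'c' (pos 2) + 3 = pos 5 = 'f'
  'n' (pos 13) + 3 = pos 16 = 'q'
  'i' (pos 8) + 3 = pos 11 = 'l'
  'g' (pos 6) + 3 = pos 9 = 'j'
Result: fqlj

fqlj


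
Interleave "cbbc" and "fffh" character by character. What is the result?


Interleaving "cbbc" and "fffh":
  Position 0: 'c' from first, 'f' from second => "cf"
  Position 1: 'b' from first, 'f' from second => "bf"
  Position 2: 'b' from first, 'f' from second => "bf"
  Position 3: 'c' from first, 'h' from second => "ch"
Result: cfbfbfch

cfbfbfch


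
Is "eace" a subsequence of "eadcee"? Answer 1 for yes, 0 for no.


Check if "eace" is a subsequence of "eadcee"
Greedy scan:
  Position 0 ('e'): matches sub[0] = 'e'
  Position 1 ('a'): matches sub[1] = 'a'
  Position 2 ('d'): no match needed
  Position 3 ('c'): matches sub[2] = 'c'
  Position 4 ('e'): matches sub[3] = 'e'
  Position 5 ('e'): no match needed
All 4 characters matched => is a subsequence

1


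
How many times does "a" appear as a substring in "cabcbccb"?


Searching for "a" in "cabcbccb"
Scanning each position:
  Position 0: "c" => no
  Position 1: "a" => MATCH
  Position 2: "b" => no
  Position 3: "c" => no
  Position 4: "b" => no
  Position 5: "c" => no
  Position 6: "c" => no
  Position 7: "b" => no
Total occurrences: 1

1


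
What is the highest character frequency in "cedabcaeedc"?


Input: cedabcaeedc
Character counts:
  'a': 2
  'b': 1
  'c': 3
  'd': 2
  'e': 3
Maximum frequency: 3

3


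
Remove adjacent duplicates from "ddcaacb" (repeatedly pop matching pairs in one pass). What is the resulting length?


Input: ddcaacb
Stack-based adjacent duplicate removal:
  Read 'd': push. Stack: d
  Read 'd': matches stack top 'd' => pop. Stack: (empty)
  Read 'c': push. Stack: c
  Read 'a': push. Stack: ca
  Read 'a': matches stack top 'a' => pop. Stack: c
  Read 'c': matches stack top 'c' => pop. Stack: (empty)
  Read 'b': push. Stack: b
Final stack: "b" (length 1)

1


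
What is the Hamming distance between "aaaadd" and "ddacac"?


Comparing "aaaadd" and "ddacac" position by position:
  Position 0: 'a' vs 'd' => differ
  Position 1: 'a' vs 'd' => differ
  Position 2: 'a' vs 'a' => same
  Position 3: 'a' vs 'c' => differ
  Position 4: 'd' vs 'a' => differ
  Position 5: 'd' vs 'c' => differ
Total differences (Hamming distance): 5

5


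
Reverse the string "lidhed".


Input: lidhed
Reading characters right to left:
  Position 5: 'd'
  Position 4: 'e'
  Position 3: 'h'
  Position 2: 'd'
  Position 1: 'i'
  Position 0: 'l'
Reversed: dehdil

dehdil


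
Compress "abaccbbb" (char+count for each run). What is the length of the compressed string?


Input: abaccbbb
Runs:
  'a' x 1 => "a1"
  'b' x 1 => "b1"
  'a' x 1 => "a1"
  'c' x 2 => "c2"
  'b' x 3 => "b3"
Compressed: "a1b1a1c2b3"
Compressed length: 10

10


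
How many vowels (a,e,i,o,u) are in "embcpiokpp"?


Input: embcpiokpp
Checking each character:
  'e' at position 0: vowel (running total: 1)
  'm' at position 1: consonant
  'b' at position 2: consonant
  'c' at position 3: consonant
  'p' at position 4: consonant
  'i' at position 5: vowel (running total: 2)
  'o' at position 6: vowel (running total: 3)
  'k' at position 7: consonant
  'p' at position 8: consonant
  'p' at position 9: consonant
Total vowels: 3

3


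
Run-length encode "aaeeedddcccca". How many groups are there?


Input: aaeeedddcccca
Scanning for consecutive runs:
  Group 1: 'a' x 2 (positions 0-1)
  Group 2: 'e' x 3 (positions 2-4)
  Group 3: 'd' x 3 (positions 5-7)
  Group 4: 'c' x 4 (positions 8-11)
  Group 5: 'a' x 1 (positions 12-12)
Total groups: 5

5


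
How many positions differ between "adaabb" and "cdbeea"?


Comparing "adaabb" and "cdbeea" position by position:
  Position 0: 'a' vs 'c' => DIFFER
  Position 1: 'd' vs 'd' => same
  Position 2: 'a' vs 'b' => DIFFER
  Position 3: 'a' vs 'e' => DIFFER
  Position 4: 'b' vs 'e' => DIFFER
  Position 5: 'b' vs 'a' => DIFFER
Positions that differ: 5

5


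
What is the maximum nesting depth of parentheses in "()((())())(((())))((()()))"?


Input: "()((())())(((())))((()()))"
Tracking depth:
  Position 0 '(': depth becomes 1
  Position 1 ')': depth becomes 0
  Position 2 '(': depth becomes 1
  Position 3 '(': depth becomes 2
  Position 4 '(': depth becomes 3
  Position 5 ')': depth becomes 2
  Position 6 ')': depth becomes 1
  Position 7 '(': depth becomes 2
  Position 8 ')': depth becomes 1
  Position 9 ')': depth becomes 0
  Position 10 '(': depth becomes 1
  Position 11 '(': depth becomes 2
  Position 12 '(': depth becomes 3
  Position 13 '(': depth becomes 4
  Position 14 ')': depth becomes 3
  Position 15 ')': depth becomes 2
  Position 16 ')': depth becomes 1
  Position 17 ')': depth becomes 0
  Position 18 '(': depth becomes 1
  Position 19 '(': depth becomes 2
  Position 20 '(': depth becomes 3
  Position 21 ')': depth becomes 2
  Position 22 '(': depth becomes 3
  Position 23 ')': depth becomes 2
  Position 24 ')': depth becomes 1
  Position 25 ')': depth becomes 0
Maximum depth reached: 4

4


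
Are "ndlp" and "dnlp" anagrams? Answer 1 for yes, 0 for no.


Strings: "ndlp", "dnlp"
Sorted first:  dlnp
Sorted second: dlnp
Sorted forms match => anagrams

1


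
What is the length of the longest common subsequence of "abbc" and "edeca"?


LCS of "abbc" and "edeca"
DP table:
           e    d    e    c    a
      0    0    0    0    0    0
  a   0    0    0    0    0    1
  b   0    0    0    0    0    1
  b   0    0    0    0    0    1
  c   0    0    0    0    1    1
LCS length = dp[4][5] = 1

1


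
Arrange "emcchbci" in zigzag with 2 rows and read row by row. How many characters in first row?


Zigzag "emcchbci" into 2 rows:
Placing characters:
  'e' => row 0
  'm' => row 1
  'c' => row 0
  'c' => row 1
  'h' => row 0
  'b' => row 1
  'c' => row 0
  'i' => row 1
Rows:
  Row 0: "echc"
  Row 1: "mcbi"
First row length: 4

4


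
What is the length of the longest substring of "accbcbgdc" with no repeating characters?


Input: "accbcbgdc"
Sliding window (track last position of each char):
  Position 0 ('a'): window [0,0] length 1 -- new best
  Position 1 ('c'): window [0,1] length 2 -- new best
  Position 2 ('c'): repeat (last at 1), move window start to 2
  Position 2 ('c'): window [2,2] length 1
  Position 3 ('b'): window [2,3] length 2
  Position 4 ('c'): repeat (last at 2), move window start to 3
  Position 4 ('c'): window [3,4] length 2
  Position 5 ('b'): repeat (last at 3), move window start to 4
  Position 5 ('b'): window [4,5] length 2
  Position 6 ('g'): window [4,6] length 3 -- new best
  Position 7 ('d'): window [4,7] length 4 -- new best
  Position 8 ('c'): repeat (last at 4), move window start to 5
  Position 8 ('c'): window [5,8] length 4
Longest substring with no repeats: "cbgd" with length 4

4


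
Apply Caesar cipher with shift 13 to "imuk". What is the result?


Caesar cipher: shift "imuk" by 13
  'i' (pos 8) + 13 = pos 21 = 'v'
  'm' (pos 12) + 13 = pos 25 = 'z'
  'u' (pos 20) + 13 = pos 7 = 'h'
  'k' (pos 10) + 13 = pos 23 = 'x'
Result: vzhx

vzhx


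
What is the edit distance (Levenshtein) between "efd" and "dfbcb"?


Computing edit distance: "efd" -> "dfbcb"
DP table:
           d    f    b    c    b
      0    1    2    3    4    5
  e   1    1    2    3    4    5
  f   2    2    1    2    3    4
  d   3    2    2    2    3    4
Edit distance = dp[3][5] = 4

4


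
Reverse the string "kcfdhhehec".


Input: kcfdhhehec
Reading characters right to left:
  Position 9: 'c'
  Position 8: 'e'
  Position 7: 'h'
  Position 6: 'e'
  Position 5: 'h'
  Position 4: 'h'
  Position 3: 'd'
  Position 2: 'f'
  Position 1: 'c'
  Position 0: 'k'
Reversed: cehehhdfck

cehehhdfck


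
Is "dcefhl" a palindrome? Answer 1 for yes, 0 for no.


Input: dcefhl
Reversed: lhfecd
  Compare pos 0 ('d') with pos 5 ('l'): MISMATCH
  Compare pos 1 ('c') with pos 4 ('h'): MISMATCH
  Compare pos 2 ('e') with pos 3 ('f'): MISMATCH
Result: not a palindrome

0


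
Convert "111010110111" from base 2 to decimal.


Input: "111010110111" in base 2
Positional expansion:
  Digit '1' (value 1) x 2^11 = 2048
  Digit '1' (value 1) x 2^10 = 1024
  Digit '1' (value 1) x 2^9 = 512
  Digit '0' (value 0) x 2^8 = 0
  Digit '1' (value 1) x 2^7 = 128
  Digit '0' (value 0) x 2^6 = 0
  Digit '1' (value 1) x 2^5 = 32
  Digit '1' (value 1) x 2^4 = 16
  Digit '0' (value 0) x 2^3 = 0
  Digit '1' (value 1) x 2^2 = 4
  Digit '1' (value 1) x 2^1 = 2
  Digit '1' (value 1) x 2^0 = 1
Sum = 3767

3767


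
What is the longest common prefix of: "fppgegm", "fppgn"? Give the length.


Words: fppgegm, fppgn
  Position 0: all 'f' => match
  Position 1: all 'p' => match
  Position 2: all 'p' => match
  Position 3: all 'g' => match
  Position 4: ('e', 'n') => mismatch, stop
LCP = "fppg" (length 4)

4


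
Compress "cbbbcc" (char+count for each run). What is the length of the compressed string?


Input: cbbbcc
Runs:
  'c' x 1 => "c1"
  'b' x 3 => "b3"
  'c' x 2 => "c2"
Compressed: "c1b3c2"
Compressed length: 6

6


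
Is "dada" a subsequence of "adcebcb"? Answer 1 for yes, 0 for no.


Check if "dada" is a subsequence of "adcebcb"
Greedy scan:
  Position 0 ('a'): no match needed
  Position 1 ('d'): matches sub[0] = 'd'
  Position 2 ('c'): no match needed
  Position 3 ('e'): no match needed
  Position 4 ('b'): no match needed
  Position 5 ('c'): no match needed
  Position 6 ('b'): no match needed
Only matched 1/4 characters => not a subsequence

0


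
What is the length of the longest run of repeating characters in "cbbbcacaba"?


Input: "cbbbcacaba"
Scanning for longest run:
  Position 1 ('b'): new char, reset run to 1
  Position 2 ('b'): continues run of 'b', length=2
  Position 3 ('b'): continues run of 'b', length=3
  Position 4 ('c'): new char, reset run to 1
  Position 5 ('a'): new char, reset run to 1
  Position 6 ('c'): new char, reset run to 1
  Position 7 ('a'): new char, reset run to 1
  Position 8 ('b'): new char, reset run to 1
  Position 9 ('a'): new char, reset run to 1
Longest run: 'b' with length 3

3


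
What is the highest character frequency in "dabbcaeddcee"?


Input: dabbcaeddcee
Character counts:
  'a': 2
  'b': 2
  'c': 2
  'd': 3
  'e': 3
Maximum frequency: 3

3


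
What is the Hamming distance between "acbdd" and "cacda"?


Comparing "acbdd" and "cacda" position by position:
  Position 0: 'a' vs 'c' => differ
  Position 1: 'c' vs 'a' => differ
  Position 2: 'b' vs 'c' => differ
  Position 3: 'd' vs 'd' => same
  Position 4: 'd' vs 'a' => differ
Total differences (Hamming distance): 4

4


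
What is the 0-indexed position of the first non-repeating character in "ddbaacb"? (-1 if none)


Input: ddbaacb
Character frequencies:
  'a': 2
  'b': 2
  'c': 1
  'd': 2
Scanning left to right for freq == 1:
  Position 0 ('d'): freq=2, skip
  Position 1 ('d'): freq=2, skip
  Position 2 ('b'): freq=2, skip
  Position 3 ('a'): freq=2, skip
  Position 4 ('a'): freq=2, skip
  Position 5 ('c'): unique! => answer = 5

5


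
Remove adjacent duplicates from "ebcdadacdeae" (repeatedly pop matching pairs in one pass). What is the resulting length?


Input: ebcdadacdeae
Stack-based adjacent duplicate removal:
  Read 'e': push. Stack: e
  Read 'b': push. Stack: eb
  Read 'c': push. Stack: ebc
  Read 'd': push. Stack: ebcd
  Read 'a': push. Stack: ebcda
  Read 'd': push. Stack: ebcdad
  Read 'a': push. Stack: ebcdada
  Read 'c': push. Stack: ebcdadac
  Read 'd': push. Stack: ebcdadacd
  Read 'e': push. Stack: ebcdadacde
  Read 'a': push. Stack: ebcdadacdea
  Read 'e': push. Stack: ebcdadacdeae
Final stack: "ebcdadacdeae" (length 12)

12


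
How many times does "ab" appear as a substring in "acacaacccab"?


Searching for "ab" in "acacaacccab"
Scanning each position:
  Position 0: "ac" => no
  Position 1: "ca" => no
  Position 2: "ac" => no
  Position 3: "ca" => no
  Position 4: "aa" => no
  Position 5: "ac" => no
  Position 6: "cc" => no
  Position 7: "cc" => no
  Position 8: "ca" => no
  Position 9: "ab" => MATCH
Total occurrences: 1

1


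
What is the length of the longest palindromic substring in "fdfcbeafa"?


Input: "fdfcbeafa"
Checking substrings for palindromes:
  [0:3] "fdf" (len 3) => palindrome
  [6:9] "afa" (len 3) => palindrome
Longest palindromic substring: "fdf" with length 3

3


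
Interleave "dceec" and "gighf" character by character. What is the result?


Interleaving "dceec" and "gighf":
  Position 0: 'd' from first, 'g' from second => "dg"
  Position 1: 'c' from first, 'i' from second => "ci"
  Position 2: 'e' from first, 'g' from second => "eg"
  Position 3: 'e' from first, 'h' from second => "eh"
  Position 4: 'c' from first, 'f' from second => "cf"
Result: dgciegehcf

dgciegehcf


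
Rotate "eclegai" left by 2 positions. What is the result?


Input: "eclegai", rotate left by 2
First 2 characters: "ec"
Remaining characters: "legai"
Concatenate remaining + first: "legai" + "ec" = "legaiec"

legaiec


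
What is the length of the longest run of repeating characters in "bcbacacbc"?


Input: "bcbacacbc"
Scanning for longest run:
  Position 1 ('c'): new char, reset run to 1
  Position 2 ('b'): new char, reset run to 1
  Position 3 ('a'): new char, reset run to 1
  Position 4 ('c'): new char, reset run to 1
  Position 5 ('a'): new char, reset run to 1
  Position 6 ('c'): new char, reset run to 1
  Position 7 ('b'): new char, reset run to 1
  Position 8 ('c'): new char, reset run to 1
Longest run: 'b' with length 1

1


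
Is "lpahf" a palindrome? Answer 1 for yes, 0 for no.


Input: lpahf
Reversed: fhapl
  Compare pos 0 ('l') with pos 4 ('f'): MISMATCH
  Compare pos 1 ('p') with pos 3 ('h'): MISMATCH
Result: not a palindrome

0


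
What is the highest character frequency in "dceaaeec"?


Input: dceaaeec
Character counts:
  'a': 2
  'c': 2
  'd': 1
  'e': 3
Maximum frequency: 3

3


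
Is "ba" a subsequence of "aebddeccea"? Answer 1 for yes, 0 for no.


Check if "ba" is a subsequence of "aebddeccea"
Greedy scan:
  Position 0 ('a'): no match needed
  Position 1 ('e'): no match needed
  Position 2 ('b'): matches sub[0] = 'b'
  Position 3 ('d'): no match needed
  Position 4 ('d'): no match needed
  Position 5 ('e'): no match needed
  Position 6 ('c'): no match needed
  Position 7 ('c'): no match needed
  Position 8 ('e'): no match needed
  Position 9 ('a'): matches sub[1] = 'a'
All 2 characters matched => is a subsequence

1


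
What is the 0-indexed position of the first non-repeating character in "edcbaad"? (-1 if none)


Input: edcbaad
Character frequencies:
  'a': 2
  'b': 1
  'c': 1
  'd': 2
  'e': 1
Scanning left to right for freq == 1:
  Position 0 ('e'): unique! => answer = 0

0


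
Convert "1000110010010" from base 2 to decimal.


Input: "1000110010010" in base 2
Positional expansion:
  Digit '1' (value 1) x 2^12 = 4096
  Digit '0' (value 0) x 2^11 = 0
  Digit '0' (value 0) x 2^10 = 0
  Digit '0' (value 0) x 2^9 = 0
  Digit '1' (value 1) x 2^8 = 256
  Digit '1' (value 1) x 2^7 = 128
  Digit '0' (value 0) x 2^6 = 0
  Digit '0' (value 0) x 2^5 = 0
  Digit '1' (value 1) x 2^4 = 16
  Digit '0' (value 0) x 2^3 = 0
  Digit '0' (value 0) x 2^2 = 0
  Digit '1' (value 1) x 2^1 = 2
  Digit '0' (value 0) x 2^0 = 0
Sum = 4498

4498


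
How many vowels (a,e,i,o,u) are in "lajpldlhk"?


Input: lajpldlhk
Checking each character:
  'l' at position 0: consonant
  'a' at position 1: vowel (running total: 1)
  'j' at position 2: consonant
  'p' at position 3: consonant
  'l' at position 4: consonant
  'd' at position 5: consonant
  'l' at position 6: consonant
  'h' at position 7: consonant
  'k' at position 8: consonant
Total vowels: 1

1


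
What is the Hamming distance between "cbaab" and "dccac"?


Comparing "cbaab" and "dccac" position by position:
  Position 0: 'c' vs 'd' => differ
  Position 1: 'b' vs 'c' => differ
  Position 2: 'a' vs 'c' => differ
  Position 3: 'a' vs 'a' => same
  Position 4: 'b' vs 'c' => differ
Total differences (Hamming distance): 4

4


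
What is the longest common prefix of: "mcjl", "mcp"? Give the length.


Words: mcjl, mcp
  Position 0: all 'm' => match
  Position 1: all 'c' => match
  Position 2: ('j', 'p') => mismatch, stop
LCP = "mc" (length 2)

2


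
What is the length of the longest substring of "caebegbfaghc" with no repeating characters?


Input: "caebegbfaghc"
Sliding window (track last position of each char):
  Position 0 ('c'): window [0,0] length 1 -- new best
  Position 1 ('a'): window [0,1] length 2 -- new best
  Position 2 ('e'): window [0,2] length 3 -- new best
  Position 3 ('b'): window [0,3] length 4 -- new best
  Position 4 ('e'): repeat (last at 2), move window start to 3
  Position 4 ('e'): window [3,4] length 2
  Position 5 ('g'): window [3,5] length 3
  Position 6 ('b'): repeat (last at 3), move window start to 4
  Position 6 ('b'): window [4,6] length 3
  Position 7 ('f'): window [4,7] length 4
  Position 8 ('a'): window [4,8] length 5 -- new best
  Position 9 ('g'): repeat (last at 5), move window start to 6
  Position 9 ('g'): window [6,9] length 4
  Position 10 ('h'): window [6,10] length 5
  Position 11 ('c'): window [6,11] length 6 -- new best
Longest substring with no repeats: "bfaghc" with length 6

6


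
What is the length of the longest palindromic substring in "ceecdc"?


Input: "ceecdc"
Checking substrings for palindromes:
  [0:4] "ceec" (len 4) => palindrome
  [3:6] "cdc" (len 3) => palindrome
  [1:3] "ee" (len 2) => palindrome
Longest palindromic substring: "ceec" with length 4

4


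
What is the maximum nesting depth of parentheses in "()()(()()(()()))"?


Input: "()()(()()(()()))"
Tracking depth:
  Position 0 '(': depth becomes 1
  Position 1 ')': depth becomes 0
  Position 2 '(': depth becomes 1
  Position 3 ')': depth becomes 0
  Position 4 '(': depth becomes 1
  Position 5 '(': depth becomes 2
  Position 6 ')': depth becomes 1
  Position 7 '(': depth becomes 2
  Position 8 ')': depth becomes 1
  Position 9 '(': depth becomes 2
  Position 10 '(': depth becomes 3
  Position 11 ')': depth becomes 2
  Position 12 '(': depth becomes 3
  Position 13 ')': depth becomes 2
  Position 14 ')': depth becomes 1
  Position 15 ')': depth becomes 0
Maximum depth reached: 3

3


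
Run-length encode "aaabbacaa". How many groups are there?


Input: aaabbacaa
Scanning for consecutive runs:
  Group 1: 'a' x 3 (positions 0-2)
  Group 2: 'b' x 2 (positions 3-4)
  Group 3: 'a' x 1 (positions 5-5)
  Group 4: 'c' x 1 (positions 6-6)
  Group 5: 'a' x 2 (positions 7-8)
Total groups: 5

5


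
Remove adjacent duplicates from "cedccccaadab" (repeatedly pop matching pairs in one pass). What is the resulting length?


Input: cedccccaadab
Stack-based adjacent duplicate removal:
  Read 'c': push. Stack: c
  Read 'e': push. Stack: ce
  Read 'd': push. Stack: ced
  Read 'c': push. Stack: cedc
  Read 'c': matches stack top 'c' => pop. Stack: ced
  Read 'c': push. Stack: cedc
  Read 'c': matches stack top 'c' => pop. Stack: ced
  Read 'a': push. Stack: ceda
  Read 'a': matches stack top 'a' => pop. Stack: ced
  Read 'd': matches stack top 'd' => pop. Stack: ce
  Read 'a': push. Stack: cea
  Read 'b': push. Stack: ceab
Final stack: "ceab" (length 4)

4


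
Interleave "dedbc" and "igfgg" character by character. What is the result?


Interleaving "dedbc" and "igfgg":
  Position 0: 'd' from first, 'i' from second => "di"
  Position 1: 'e' from first, 'g' from second => "eg"
  Position 2: 'd' from first, 'f' from second => "df"
  Position 3: 'b' from first, 'g' from second => "bg"
  Position 4: 'c' from first, 'g' from second => "cg"
Result: diegdfbgcg

diegdfbgcg


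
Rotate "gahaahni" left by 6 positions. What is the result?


Input: "gahaahni", rotate left by 6
First 6 characters: "gahaah"
Remaining characters: "ni"
Concatenate remaining + first: "ni" + "gahaah" = "nigahaah"

nigahaah


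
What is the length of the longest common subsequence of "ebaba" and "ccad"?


LCS of "ebaba" and "ccad"
DP table:
           c    c    a    d
      0    0    0    0    0
  e   0    0    0    0    0
  b   0    0    0    0    0
  a   0    0    0    1    1
  b   0    0    0    1    1
  a   0    0    0    1    1
LCS length = dp[5][4] = 1

1


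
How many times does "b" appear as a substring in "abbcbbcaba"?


Searching for "b" in "abbcbbcaba"
Scanning each position:
  Position 0: "a" => no
  Position 1: "b" => MATCH
  Position 2: "b" => MATCH
  Position 3: "c" => no
  Position 4: "b" => MATCH
  Position 5: "b" => MATCH
  Position 6: "c" => no
  Position 7: "a" => no
  Position 8: "b" => MATCH
  Position 9: "a" => no
Total occurrences: 5

5


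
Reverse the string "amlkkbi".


Input: amlkkbi
Reading characters right to left:
  Position 6: 'i'
  Position 5: 'b'
  Position 4: 'k'
  Position 3: 'k'
  Position 2: 'l'
  Position 1: 'm'
  Position 0: 'a'
Reversed: ibkklma

ibkklma


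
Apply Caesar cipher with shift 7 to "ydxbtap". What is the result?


Caesar cipher: shift "ydxbtap" by 7
  'y' (pos 24) + 7 = pos 5 = 'f'
  'd' (pos 3) + 7 = pos 10 = 'k'
  'x' (pos 23) + 7 = pos 4 = 'e'
  'b' (pos 1) + 7 = pos 8 = 'i'
  't' (pos 19) + 7 = pos 0 = 'a'
  'a' (pos 0) + 7 = pos 7 = 'h'
  'p' (pos 15) + 7 = pos 22 = 'w'
Result: fkeiahw

fkeiahw


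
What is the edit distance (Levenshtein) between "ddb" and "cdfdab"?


Computing edit distance: "ddb" -> "cdfdab"
DP table:
           c    d    f    d    a    b
      0    1    2    3    4    5    6
  d   1    1    1    2    3    4    5
  d   2    2    1    2    2    3    4
  b   3    3    2    2    3    3    3
Edit distance = dp[3][6] = 3

3


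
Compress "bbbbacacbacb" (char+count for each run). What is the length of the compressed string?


Input: bbbbacacbacb
Runs:
  'b' x 4 => "b4"
  'a' x 1 => "a1"
  'c' x 1 => "c1"
  'a' x 1 => "a1"
  'c' x 1 => "c1"
  'b' x 1 => "b1"
  'a' x 1 => "a1"
  'c' x 1 => "c1"
  'b' x 1 => "b1"
Compressed: "b4a1c1a1c1b1a1c1b1"
Compressed length: 18

18


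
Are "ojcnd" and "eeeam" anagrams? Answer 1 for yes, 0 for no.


Strings: "ojcnd", "eeeam"
Sorted first:  cdjno
Sorted second: aeeem
Differ at position 0: 'c' vs 'a' => not anagrams

0


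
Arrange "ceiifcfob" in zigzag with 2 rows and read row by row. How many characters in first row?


Zigzag "ceiifcfob" into 2 rows:
Placing characters:
  'c' => row 0
  'e' => row 1
  'i' => row 0
  'i' => row 1
  'f' => row 0
  'c' => row 1
  'f' => row 0
  'o' => row 1
  'b' => row 0
Rows:
  Row 0: "ciffb"
  Row 1: "eico"
First row length: 5

5


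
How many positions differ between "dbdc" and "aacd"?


Comparing "dbdc" and "aacd" position by position:
  Position 0: 'd' vs 'a' => DIFFER
  Position 1: 'b' vs 'a' => DIFFER
  Position 2: 'd' vs 'c' => DIFFER
  Position 3: 'c' vs 'd' => DIFFER
Positions that differ: 4

4


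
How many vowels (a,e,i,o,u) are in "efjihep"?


Input: efjihep
Checking each character:
  'e' at position 0: vowel (running total: 1)
  'f' at position 1: consonant
  'j' at position 2: consonant
  'i' at position 3: vowel (running total: 2)
  'h' at position 4: consonant
  'e' at position 5: vowel (running total: 3)
  'p' at position 6: consonant
Total vowels: 3

3


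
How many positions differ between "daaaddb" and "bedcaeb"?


Comparing "daaaddb" and "bedcaeb" position by position:
  Position 0: 'd' vs 'b' => DIFFER
  Position 1: 'a' vs 'e' => DIFFER
  Position 2: 'a' vs 'd' => DIFFER
  Position 3: 'a' vs 'c' => DIFFER
  Position 4: 'd' vs 'a' => DIFFER
  Position 5: 'd' vs 'e' => DIFFER
  Position 6: 'b' vs 'b' => same
Positions that differ: 6

6


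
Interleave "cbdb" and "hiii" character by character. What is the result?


Interleaving "cbdb" and "hiii":
  Position 0: 'c' from first, 'h' from second => "ch"
  Position 1: 'b' from first, 'i' from second => "bi"
  Position 2: 'd' from first, 'i' from second => "di"
  Position 3: 'b' from first, 'i' from second => "bi"
Result: chbidibi

chbidibi


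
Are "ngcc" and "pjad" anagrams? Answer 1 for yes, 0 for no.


Strings: "ngcc", "pjad"
Sorted first:  ccgn
Sorted second: adjp
Differ at position 0: 'c' vs 'a' => not anagrams

0


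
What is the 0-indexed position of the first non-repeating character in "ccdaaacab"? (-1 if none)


Input: ccdaaacab
Character frequencies:
  'a': 4
  'b': 1
  'c': 3
  'd': 1
Scanning left to right for freq == 1:
  Position 0 ('c'): freq=3, skip
  Position 1 ('c'): freq=3, skip
  Position 2 ('d'): unique! => answer = 2

2


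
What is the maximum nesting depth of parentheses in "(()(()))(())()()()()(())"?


Input: "(()(()))(())()()()()(())"
Tracking depth:
  Position 0 '(': depth becomes 1
  Position 1 '(': depth becomes 2
  Position 2 ')': depth becomes 1
  Position 3 '(': depth becomes 2
  Position 4 '(': depth becomes 3
  Position 5 ')': depth becomes 2
  Position 6 ')': depth becomes 1
  Position 7 ')': depth becomes 0
  Position 8 '(': depth becomes 1
  Position 9 '(': depth becomes 2
  Position 10 ')': depth becomes 1
  Position 11 ')': depth becomes 0
  Position 12 '(': depth becomes 1
  Position 13 ')': depth becomes 0
  Position 14 '(': depth becomes 1
  Position 15 ')': depth becomes 0
  Position 16 '(': depth becomes 1
  Position 17 ')': depth becomes 0
  Position 18 '(': depth becomes 1
  Position 19 ')': depth becomes 0
  Position 20 '(': depth becomes 1
  Position 21 '(': depth becomes 2
  Position 22 ')': depth becomes 1
  Position 23 ')': depth becomes 0
Maximum depth reached: 3

3


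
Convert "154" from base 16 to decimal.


Input: "154" in base 16
Positional expansion:
  Digit '1' (value 1) x 16^2 = 256
  Digit '5' (value 5) x 16^1 = 80
  Digit '4' (value 4) x 16^0 = 4
Sum = 340

340


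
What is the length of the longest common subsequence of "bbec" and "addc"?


LCS of "bbec" and "addc"
DP table:
           a    d    d    c
      0    0    0    0    0
  b   0    0    0    0    0
  b   0    0    0    0    0
  e   0    0    0    0    0
  c   0    0    0    0    1
LCS length = dp[4][4] = 1

1


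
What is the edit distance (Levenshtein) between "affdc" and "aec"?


Computing edit distance: "affdc" -> "aec"
DP table:
           a    e    c
      0    1    2    3
  a   1    0    1    2
  f   2    1    1    2
  f   3    2    2    2
  d   4    3    3    3
  c   5    4    4    3
Edit distance = dp[5][3] = 3

3


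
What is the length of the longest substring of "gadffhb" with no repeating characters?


Input: "gadffhb"
Sliding window (track last position of each char):
  Position 0 ('g'): window [0,0] length 1 -- new best
  Position 1 ('a'): window [0,1] length 2 -- new best
  Position 2 ('d'): window [0,2] length 3 -- new best
  Position 3 ('f'): window [0,3] length 4 -- new best
  Position 4 ('f'): repeat (last at 3), move window start to 4
  Position 4 ('f'): window [4,4] length 1
  Position 5 ('h'): window [4,5] length 2
  Position 6 ('b'): window [4,6] length 3
Longest substring with no repeats: "gadf" with length 4

4


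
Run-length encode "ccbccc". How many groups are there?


Input: ccbccc
Scanning for consecutive runs:
  Group 1: 'c' x 2 (positions 0-1)
  Group 2: 'b' x 1 (positions 2-2)
  Group 3: 'c' x 3 (positions 3-5)
Total groups: 3

3


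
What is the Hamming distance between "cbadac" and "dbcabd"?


Comparing "cbadac" and "dbcabd" position by position:
  Position 0: 'c' vs 'd' => differ
  Position 1: 'b' vs 'b' => same
  Position 2: 'a' vs 'c' => differ
  Position 3: 'd' vs 'a' => differ
  Position 4: 'a' vs 'b' => differ
  Position 5: 'c' vs 'd' => differ
Total differences (Hamming distance): 5

5
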